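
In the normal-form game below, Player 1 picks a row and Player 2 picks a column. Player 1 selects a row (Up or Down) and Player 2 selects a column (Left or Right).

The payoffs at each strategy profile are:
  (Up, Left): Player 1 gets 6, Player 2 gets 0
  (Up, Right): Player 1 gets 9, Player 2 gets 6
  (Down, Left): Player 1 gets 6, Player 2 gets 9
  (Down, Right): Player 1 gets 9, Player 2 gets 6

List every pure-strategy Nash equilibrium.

(Up, Right) and (Down, Left)

(Up, Left): Player 2 prefers Right (6 > 0) — not an equilibrium.
(Up, Right): Player 1 gets 9 ≥ 9 from Down, and Player 2 gets 6 ≥ 0 from Left — Nash equilibrium.
(Down, Left): Player 1 gets 6 ≥ 6 from Up, and Player 2 gets 9 ≥ 6 from Right — Nash equilibrium.
(Down, Right): Player 2 prefers Left (9 > 6) — not an equilibrium.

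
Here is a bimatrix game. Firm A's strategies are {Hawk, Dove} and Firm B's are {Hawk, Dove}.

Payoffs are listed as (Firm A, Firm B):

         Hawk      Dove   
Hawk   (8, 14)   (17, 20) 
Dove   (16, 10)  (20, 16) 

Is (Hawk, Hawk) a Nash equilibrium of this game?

No

At (Hawk, Hawk), Firm A earns 8; switching to Dove would give 16, so Firm A would deviate.
Firm B earns 14; switching to Dove would give 20, so Firm B would deviate.
Since at least one player can profitably deviate, this is not a Nash equilibrium.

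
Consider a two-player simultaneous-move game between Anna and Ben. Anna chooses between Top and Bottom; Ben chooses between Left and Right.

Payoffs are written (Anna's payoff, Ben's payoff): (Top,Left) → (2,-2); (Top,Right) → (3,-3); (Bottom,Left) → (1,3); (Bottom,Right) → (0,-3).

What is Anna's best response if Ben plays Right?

Top

Against Right, Anna earns 3 from Top and 0 from Bottom.
So Top is the best response.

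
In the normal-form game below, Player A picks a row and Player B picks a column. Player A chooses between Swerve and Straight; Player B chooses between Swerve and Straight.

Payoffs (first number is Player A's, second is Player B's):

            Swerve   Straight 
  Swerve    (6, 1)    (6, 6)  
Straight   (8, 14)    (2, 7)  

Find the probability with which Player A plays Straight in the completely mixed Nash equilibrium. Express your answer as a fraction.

5/12

Let r be the probability that Player A plays Swerve. In a completely mixed equilibrium, Player B must be indifferent between Swerve and Straight.
Player B's expected payoff from Swerve is r + 14(1−r); from Straight it is 6r + 7(1−r).
Setting these equal: −13r + 14 = −r + 7, so r = 7/12.
Therefore Player A plays Straight with probability 1 − 7/12 = 5/12.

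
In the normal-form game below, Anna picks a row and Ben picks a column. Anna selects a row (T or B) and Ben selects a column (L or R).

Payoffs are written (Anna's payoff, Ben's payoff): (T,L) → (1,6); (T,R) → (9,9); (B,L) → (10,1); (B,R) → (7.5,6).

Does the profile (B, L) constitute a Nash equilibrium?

No

At (B, L), Anna earns 10; switching to T would give 1, so Anna has no profitable deviation.
Ben earns 1; switching to R would give 6, so Ben would deviate.
Since at least one player can profitably deviate, this is not a Nash equilibrium.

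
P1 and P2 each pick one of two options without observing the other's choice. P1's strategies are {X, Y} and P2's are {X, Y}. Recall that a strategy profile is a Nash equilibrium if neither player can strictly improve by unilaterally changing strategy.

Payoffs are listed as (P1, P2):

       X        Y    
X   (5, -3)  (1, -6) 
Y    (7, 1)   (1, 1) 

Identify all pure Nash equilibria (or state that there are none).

(X, X): P1 prefers Y (7 > 5) — not an equilibrium.
(X, Y): P2 prefers X (-3 > -6) — not an equilibrium.
(Y, X): P1 gets 7 ≥ 5 from X, and P2 gets 1 ≥ 1 from Y — Nash equilibrium.
(Y, Y): P1 gets 1 ≥ 1 from X, and P2 gets 1 ≥ 1 from X — Nash equilibrium.

(Y, X) and (Y, Y)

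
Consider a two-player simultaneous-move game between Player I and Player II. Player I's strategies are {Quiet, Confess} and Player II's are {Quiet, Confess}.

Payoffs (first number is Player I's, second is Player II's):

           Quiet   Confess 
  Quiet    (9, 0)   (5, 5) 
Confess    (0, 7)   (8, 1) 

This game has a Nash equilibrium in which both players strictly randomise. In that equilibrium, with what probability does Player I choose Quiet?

Let p be the probability that Player I plays Quiet. In a completely mixed equilibrium, Player II must be indifferent between Quiet and Confess.
Player II's expected payoff from Quiet is 7(1−p); from Confess it is 5p + (1−p).
Setting these equal: −7p + 7 = 4p + 1, so p = 6/11.

6/11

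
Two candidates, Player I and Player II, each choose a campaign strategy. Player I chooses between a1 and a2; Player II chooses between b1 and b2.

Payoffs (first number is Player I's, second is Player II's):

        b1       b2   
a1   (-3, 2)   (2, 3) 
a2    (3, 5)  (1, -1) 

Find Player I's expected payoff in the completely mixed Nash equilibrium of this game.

9/7

First find q, the probability Player II plays b1, from Player I's indifference between a1 and a2: −3q + 2(1−q) = 3q + (1−q), giving q = 1/7.
Since Player I is indifferent in equilibrium, Player I's expected payoff equals the payoff from either row against (1/7, 6/7). Using a1: −3(1/7) + 2(6/7) = 9/7.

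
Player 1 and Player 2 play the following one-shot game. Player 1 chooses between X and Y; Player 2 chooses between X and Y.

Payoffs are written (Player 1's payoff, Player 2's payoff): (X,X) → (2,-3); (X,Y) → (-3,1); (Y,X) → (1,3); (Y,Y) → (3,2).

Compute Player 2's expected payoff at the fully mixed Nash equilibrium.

9/5

First find p, the probability Player 1 plays X, from Player 2's indifference between X and Y: −3p + 3(1−p) = p + 2(1−p), giving p = 1/5.
Since Player 2 is indifferent in equilibrium, Player 2's expected payoff equals the payoff from either column against (1/5, 4/5). Using X: −3(1/5) + 3(4/5) = 9/5.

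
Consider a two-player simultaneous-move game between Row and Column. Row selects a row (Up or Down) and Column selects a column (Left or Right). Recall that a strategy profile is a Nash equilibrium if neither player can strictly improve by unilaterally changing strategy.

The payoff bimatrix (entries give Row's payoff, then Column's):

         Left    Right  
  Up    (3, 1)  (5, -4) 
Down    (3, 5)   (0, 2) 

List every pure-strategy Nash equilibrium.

(Up, Left) and (Down, Left)

(Up, Left): Row gets 3 ≥ 3 from Down, and Column gets 1 ≥ -4 from Right — Nash equilibrium.
(Up, Right): Column prefers Left (1 > -4) — not an equilibrium.
(Down, Left): Row gets 3 ≥ 3 from Up, and Column gets 5 ≥ 2 from Right — Nash equilibrium.
(Down, Right): Row prefers Up (5 > 0); Column prefers Left (5 > 2) — not an equilibrium.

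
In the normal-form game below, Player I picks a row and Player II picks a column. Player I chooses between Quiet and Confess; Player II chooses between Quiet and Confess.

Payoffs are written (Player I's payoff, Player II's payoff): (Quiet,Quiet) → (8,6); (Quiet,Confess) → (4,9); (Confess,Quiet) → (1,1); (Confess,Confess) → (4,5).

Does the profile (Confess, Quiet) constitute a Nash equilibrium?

No

At (Confess, Quiet), Player I earns 1; switching to Quiet would give 8, so Player I would deviate.
Player II earns 1; switching to Confess would give 5, so Player II would deviate.
Since at least one player can profitably deviate, this is not a Nash equilibrium.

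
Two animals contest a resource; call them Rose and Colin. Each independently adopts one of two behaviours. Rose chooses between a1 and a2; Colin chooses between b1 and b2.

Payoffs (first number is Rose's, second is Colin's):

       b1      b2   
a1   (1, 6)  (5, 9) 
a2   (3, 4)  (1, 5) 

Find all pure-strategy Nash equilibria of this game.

(a1, b1): Rose prefers a2 (3 > 1); Colin prefers b2 (9 > 6) — not an equilibrium.
(a1, b2): Rose gets 5 ≥ 1 from a2, and Colin gets 9 ≥ 6 from b1 — Nash equilibrium.
(a2, b1): Colin prefers b2 (5 > 4) — not an equilibrium.
(a2, b2): Rose prefers a1 (5 > 1) — not an equilibrium.

(a1, b2)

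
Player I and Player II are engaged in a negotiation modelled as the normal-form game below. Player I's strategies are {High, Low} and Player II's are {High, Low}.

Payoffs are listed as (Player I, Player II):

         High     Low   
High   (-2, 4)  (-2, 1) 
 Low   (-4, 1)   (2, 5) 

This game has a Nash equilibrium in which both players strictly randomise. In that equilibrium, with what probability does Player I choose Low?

3/7

Let p be the probability that Player I plays High. In a completely mixed equilibrium, Player II must be indifferent between High and Low.
Player II's expected payoff from High is 4p + (1−p); from Low it is p + 5(1−p).
Setting these equal: 3p + 1 = −4p + 5, so p = 4/7.
Therefore Player I plays Low with probability 1 − 4/7 = 3/7.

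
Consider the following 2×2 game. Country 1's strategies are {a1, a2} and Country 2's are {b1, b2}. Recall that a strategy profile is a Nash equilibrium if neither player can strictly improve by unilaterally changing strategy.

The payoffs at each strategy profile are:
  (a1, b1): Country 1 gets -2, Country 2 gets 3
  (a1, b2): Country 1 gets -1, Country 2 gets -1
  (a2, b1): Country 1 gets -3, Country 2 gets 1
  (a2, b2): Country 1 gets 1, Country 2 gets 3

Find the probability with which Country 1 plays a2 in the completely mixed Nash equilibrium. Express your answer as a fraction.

2/3

Let r be the probability that Country 1 plays a1. In a completely mixed equilibrium, Country 2 must be indifferent between b1 and b2.
Country 2's expected payoff from b1 is 3r + (1−r); from b2 it is −r + 3(1−r).
Setting these equal: 2r + 1 = −4r + 3, so r = 1/3.
Therefore Country 1 plays a2 with probability 1 − 1/3 = 2/3.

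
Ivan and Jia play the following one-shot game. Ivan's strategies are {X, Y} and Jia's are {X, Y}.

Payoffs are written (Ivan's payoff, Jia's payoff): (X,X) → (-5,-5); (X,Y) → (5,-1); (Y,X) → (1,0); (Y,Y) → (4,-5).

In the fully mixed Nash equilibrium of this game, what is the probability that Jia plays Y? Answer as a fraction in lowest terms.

6/7

Let c be the probability that Jia plays X. In a completely mixed equilibrium, Ivan must be indifferent between X and Y.
Ivan's expected payoff from X is −5c + 5(1−c); from Y it is c + 4(1−c).
Setting these equal: −10c + 5 = −3c + 4, so c = 1/7.
Therefore Jia plays Y with probability 1 − 1/7 = 6/7.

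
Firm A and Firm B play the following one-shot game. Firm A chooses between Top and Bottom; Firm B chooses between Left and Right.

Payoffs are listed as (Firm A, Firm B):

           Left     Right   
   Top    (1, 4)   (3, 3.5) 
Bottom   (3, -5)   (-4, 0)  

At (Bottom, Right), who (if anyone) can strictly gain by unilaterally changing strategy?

Firm A

Firm A at (Bottom, Right) earns -4; deviating to Top yields 3 — a strict improvement.
Firm B earns 0; deviating to Left yields -5 — not better.
Only Firm A has a strictly profitable deviation.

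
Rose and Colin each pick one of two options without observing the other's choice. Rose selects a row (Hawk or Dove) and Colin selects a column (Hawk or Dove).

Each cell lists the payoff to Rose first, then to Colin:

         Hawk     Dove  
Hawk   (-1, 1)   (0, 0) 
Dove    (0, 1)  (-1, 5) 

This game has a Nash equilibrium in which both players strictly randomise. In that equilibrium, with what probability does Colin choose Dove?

1/2

Let y be the probability that Colin plays Hawk. In a completely mixed equilibrium, Rose must be indifferent between Hawk and Dove.
Rose's expected payoff from Hawk is −y; from Dove it is −(1−y).
Setting these equal: −y = y − 1, so y = 1/2.
Therefore Colin plays Dove with probability 1 − 1/2 = 1/2.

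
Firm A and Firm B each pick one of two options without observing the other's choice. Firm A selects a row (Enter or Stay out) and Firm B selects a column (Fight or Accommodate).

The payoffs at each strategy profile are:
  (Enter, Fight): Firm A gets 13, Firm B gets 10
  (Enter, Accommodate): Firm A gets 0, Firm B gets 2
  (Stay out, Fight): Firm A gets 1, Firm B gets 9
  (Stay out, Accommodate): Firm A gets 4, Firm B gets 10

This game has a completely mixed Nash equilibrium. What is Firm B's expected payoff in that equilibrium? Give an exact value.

First find x, the probability Firm A plays Enter, from Firm B's indifference between Fight and Accommodate: 10x + 9(1−x) = 2x + 10(1−x), giving x = 1/9.
Since Firm B is indifferent in equilibrium, Firm B's expected payoff equals the payoff from either column against (1/9, 8/9). Using Fight: 10(1/9) + 9(8/9) = 82/9.

82/9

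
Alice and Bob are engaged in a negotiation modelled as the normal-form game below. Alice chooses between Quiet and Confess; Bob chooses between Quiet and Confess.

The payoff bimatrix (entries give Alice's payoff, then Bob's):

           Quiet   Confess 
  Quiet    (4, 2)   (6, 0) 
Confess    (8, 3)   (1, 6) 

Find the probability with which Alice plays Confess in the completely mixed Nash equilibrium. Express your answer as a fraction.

2/5

Let r be the probability that Alice plays Quiet. In a completely mixed equilibrium, Bob must be indifferent between Quiet and Confess.
Bob's expected payoff from Quiet is 2r + 3(1−r); from Confess it is 6(1−r).
Setting these equal: −r + 3 = −6r + 6, so r = 3/5.
Therefore Alice plays Confess with probability 1 − 3/5 = 2/5.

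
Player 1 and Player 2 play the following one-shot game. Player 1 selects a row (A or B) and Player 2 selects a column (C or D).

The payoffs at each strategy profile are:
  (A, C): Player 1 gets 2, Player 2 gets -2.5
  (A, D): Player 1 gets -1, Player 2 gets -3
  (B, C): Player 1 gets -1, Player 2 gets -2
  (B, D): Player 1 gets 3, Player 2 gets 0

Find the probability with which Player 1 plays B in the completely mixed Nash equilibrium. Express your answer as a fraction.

Let p be the probability that Player 1 plays A. In a completely mixed equilibrium, Player 2 must be indifferent between C and D.
Player 2's expected payoff from C is −2.5p − 2(1−p); from D it is −3p.
Setting these equal: −0.5p − 2 = −3p, so p = 4/5.
Therefore Player 1 plays B with probability 1 − 4/5 = 1/5.

1/5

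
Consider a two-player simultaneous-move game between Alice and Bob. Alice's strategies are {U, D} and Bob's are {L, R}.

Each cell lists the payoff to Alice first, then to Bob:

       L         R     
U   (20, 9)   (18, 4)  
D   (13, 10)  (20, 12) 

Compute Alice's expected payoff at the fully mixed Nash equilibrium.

166/9

First find y, the probability Bob plays L, from Alice's indifference between U and D: 20y + 18(1−y) = 13y + 20(1−y), giving y = 2/9.
Since Alice is indifferent in equilibrium, Alice's expected payoff equals the payoff from either row against (2/9, 7/9). Using U: 20(2/9) + 18(7/9) = 166/9.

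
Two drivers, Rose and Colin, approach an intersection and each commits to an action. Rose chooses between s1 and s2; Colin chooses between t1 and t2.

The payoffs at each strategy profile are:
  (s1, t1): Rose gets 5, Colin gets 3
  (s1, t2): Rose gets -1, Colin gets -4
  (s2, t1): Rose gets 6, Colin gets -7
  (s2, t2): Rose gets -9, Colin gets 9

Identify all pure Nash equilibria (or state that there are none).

none

(s1, t1): Rose prefers s2 (6 > 5) — not an equilibrium.
(s1, t2): Colin prefers t1 (3 > -4) — not an equilibrium.
(s2, t1): Colin prefers t2 (9 > -7) — not an equilibrium.
(s2, t2): Rose prefers s1 (-1 > -9) — not an equilibrium.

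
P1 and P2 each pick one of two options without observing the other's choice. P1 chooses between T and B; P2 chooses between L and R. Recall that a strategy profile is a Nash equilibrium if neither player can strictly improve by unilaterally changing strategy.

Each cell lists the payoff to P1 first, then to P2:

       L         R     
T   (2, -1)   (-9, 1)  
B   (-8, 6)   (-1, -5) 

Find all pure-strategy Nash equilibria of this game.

(T, L): P2 prefers R (1 > -1) — not an equilibrium.
(T, R): P1 prefers B (-1 > -9) — not an equilibrium.
(B, L): P1 prefers T (2 > -8) — not an equilibrium.
(B, R): P2 prefers L (6 > -5) — not an equilibrium.

none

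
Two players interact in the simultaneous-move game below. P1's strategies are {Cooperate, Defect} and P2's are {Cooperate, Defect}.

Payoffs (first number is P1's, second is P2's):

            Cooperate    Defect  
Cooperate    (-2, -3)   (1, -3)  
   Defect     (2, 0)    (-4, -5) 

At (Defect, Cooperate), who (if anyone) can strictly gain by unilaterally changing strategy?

P1 at (Defect, Cooperate) earns 2; deviating to Cooperate yields -2 — not better.
P2 earns 0; deviating to Defect yields -5 — not better.
Neither player can strictly improve; the profile is a Nash equilibrium.

Neither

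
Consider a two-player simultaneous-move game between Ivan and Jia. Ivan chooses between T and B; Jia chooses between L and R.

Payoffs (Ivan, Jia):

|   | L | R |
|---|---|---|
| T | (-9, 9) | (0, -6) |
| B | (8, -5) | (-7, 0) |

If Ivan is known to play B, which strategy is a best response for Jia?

R

Against B, Jia earns -5 from L and 0 from R.
So R is the best response.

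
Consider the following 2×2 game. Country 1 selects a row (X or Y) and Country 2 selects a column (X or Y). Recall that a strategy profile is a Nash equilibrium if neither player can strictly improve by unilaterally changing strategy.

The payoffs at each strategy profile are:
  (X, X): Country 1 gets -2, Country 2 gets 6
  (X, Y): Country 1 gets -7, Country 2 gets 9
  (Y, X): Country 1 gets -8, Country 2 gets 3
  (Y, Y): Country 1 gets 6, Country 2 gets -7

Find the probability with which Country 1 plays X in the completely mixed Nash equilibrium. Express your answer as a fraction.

Let p be the probability that Country 1 plays X. In a completely mixed equilibrium, Country 2 must be indifferent between X and Y.
Country 2's expected payoff from X is 6p + 3(1−p); from Y it is 9p − 7(1−p).
Setting these equal: 3p + 3 = 16p − 7, so p = 10/13.

10/13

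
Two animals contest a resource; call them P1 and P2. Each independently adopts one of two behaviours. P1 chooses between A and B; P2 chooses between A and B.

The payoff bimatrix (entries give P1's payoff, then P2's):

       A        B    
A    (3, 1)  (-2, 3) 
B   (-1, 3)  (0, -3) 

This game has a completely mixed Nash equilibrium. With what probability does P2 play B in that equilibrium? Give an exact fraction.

Let q be the probability that P2 plays A. In a completely mixed equilibrium, P1 must be indifferent between A and B.
P1's expected payoff from A is 3q − 2(1−q); from B it is −q.
Setting these equal: 5q − 2 = −q, so q = 1/3.
Therefore P2 plays B with probability 1 − 1/3 = 2/3.

2/3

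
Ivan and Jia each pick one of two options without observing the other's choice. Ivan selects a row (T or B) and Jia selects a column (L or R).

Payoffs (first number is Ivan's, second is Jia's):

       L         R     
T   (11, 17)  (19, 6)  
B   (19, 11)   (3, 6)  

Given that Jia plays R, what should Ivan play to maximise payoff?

Against R, Ivan earns 19 from T and 3 from B.
So T is the best response.

T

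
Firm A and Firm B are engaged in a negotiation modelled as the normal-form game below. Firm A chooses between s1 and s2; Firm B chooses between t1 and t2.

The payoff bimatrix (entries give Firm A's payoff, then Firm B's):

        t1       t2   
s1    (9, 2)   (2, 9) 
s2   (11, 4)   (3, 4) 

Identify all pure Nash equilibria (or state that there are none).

(s2, t1) and (s2, t2)

(s1, t1): Firm A prefers s2 (11 > 9); Firm B prefers t2 (9 > 2) — not an equilibrium.
(s1, t2): Firm A prefers s2 (3 > 2) — not an equilibrium.
(s2, t1): Firm A gets 11 ≥ 9 from s1, and Firm B gets 4 ≥ 4 from t2 — Nash equilibrium.
(s2, t2): Firm A gets 3 ≥ 2 from s1, and Firm B gets 4 ≥ 4 from t1 — Nash equilibrium.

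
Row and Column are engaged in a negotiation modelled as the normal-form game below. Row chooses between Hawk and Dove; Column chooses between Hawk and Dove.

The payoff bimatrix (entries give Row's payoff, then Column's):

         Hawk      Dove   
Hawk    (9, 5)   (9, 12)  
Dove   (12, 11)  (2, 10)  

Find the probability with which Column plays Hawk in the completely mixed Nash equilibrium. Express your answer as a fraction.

7/10

Let y be the probability that Column plays Hawk. In a completely mixed equilibrium, Row must be indifferent between Hawk and Dove.
Row's expected payoff from Hawk is 9y + 9(1−y); from Dove it is 12y + 2(1−y).
Setting these equal: 9 = 10y + 2, so y = 7/10.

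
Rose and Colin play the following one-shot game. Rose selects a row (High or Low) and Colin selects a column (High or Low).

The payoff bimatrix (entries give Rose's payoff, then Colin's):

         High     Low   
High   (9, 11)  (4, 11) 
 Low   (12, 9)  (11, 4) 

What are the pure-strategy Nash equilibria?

(High, High): Rose prefers Low (12 > 9) — not an equilibrium.
(High, Low): Rose prefers Low (11 > 4) — not an equilibrium.
(Low, High): Rose gets 12 ≥ 9 from High, and Colin gets 9 ≥ 4 from Low — Nash equilibrium.
(Low, Low): Colin prefers High (9 > 4) — not an equilibrium.

(Low, High)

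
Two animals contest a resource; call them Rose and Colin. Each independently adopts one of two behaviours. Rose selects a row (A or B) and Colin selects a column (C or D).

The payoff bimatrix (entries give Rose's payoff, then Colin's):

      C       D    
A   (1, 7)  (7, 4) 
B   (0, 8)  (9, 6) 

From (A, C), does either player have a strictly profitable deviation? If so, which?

Rose at (A, C) earns 1; deviating to B yields 0 — not better.
Colin earns 7; deviating to D yields 4 — not better.
Neither player can strictly improve; the profile is a Nash equilibrium.

Neither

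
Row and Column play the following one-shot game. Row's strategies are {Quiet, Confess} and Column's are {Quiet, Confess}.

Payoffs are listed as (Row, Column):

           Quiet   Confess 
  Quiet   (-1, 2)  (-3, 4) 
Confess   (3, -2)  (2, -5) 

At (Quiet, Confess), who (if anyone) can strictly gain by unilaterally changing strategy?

Row

Row at (Quiet, Confess) earns -3; deviating to Confess yields 2 — a strict improvement.
Column earns 4; deviating to Quiet yields 2 — not better.
Only Row has a strictly profitable deviation.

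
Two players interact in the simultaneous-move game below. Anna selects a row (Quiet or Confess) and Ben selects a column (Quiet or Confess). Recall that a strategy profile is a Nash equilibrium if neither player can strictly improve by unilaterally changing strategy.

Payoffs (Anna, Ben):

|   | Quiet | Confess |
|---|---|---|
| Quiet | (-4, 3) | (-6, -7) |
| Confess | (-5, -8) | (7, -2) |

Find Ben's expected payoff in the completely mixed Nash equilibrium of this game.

First find p, the probability Anna plays Quiet, from Ben's indifference between Quiet and Confess: 3p − 8(1−p) = −7p − 2(1−p), giving p = 3/8.
Since Ben is indifferent in equilibrium, Ben's expected payoff equals the payoff from either column against (3/8, 5/8). Using Quiet: 3(3/8) − 8(5/8) = -31/8.

-31/8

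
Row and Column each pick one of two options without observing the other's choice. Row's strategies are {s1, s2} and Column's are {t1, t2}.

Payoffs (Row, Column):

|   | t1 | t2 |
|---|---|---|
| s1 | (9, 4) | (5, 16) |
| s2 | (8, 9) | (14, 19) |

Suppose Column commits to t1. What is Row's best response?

Against t1, Row earns 9 from s1 and 8 from s2.
So s1 is the best response.

s1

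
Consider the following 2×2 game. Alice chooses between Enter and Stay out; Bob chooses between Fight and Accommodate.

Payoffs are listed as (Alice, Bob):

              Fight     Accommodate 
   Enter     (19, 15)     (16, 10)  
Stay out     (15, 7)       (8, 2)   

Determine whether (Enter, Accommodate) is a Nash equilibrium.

No

At (Enter, Accommodate), Alice earns 16; switching to Stay out would give 8, so Alice has no profitable deviation.
Bob earns 10; switching to Fight would give 15, so Bob would deviate.
Since at least one player can profitably deviate, this is not a Nash equilibrium.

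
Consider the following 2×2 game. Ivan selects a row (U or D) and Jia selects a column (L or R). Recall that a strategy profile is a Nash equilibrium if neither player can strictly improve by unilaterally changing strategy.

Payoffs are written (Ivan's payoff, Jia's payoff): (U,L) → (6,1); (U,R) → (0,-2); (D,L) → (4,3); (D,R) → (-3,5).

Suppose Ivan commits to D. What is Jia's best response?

R

Against D, Jia earns 3 from L and 5 from R.
So R is the best response.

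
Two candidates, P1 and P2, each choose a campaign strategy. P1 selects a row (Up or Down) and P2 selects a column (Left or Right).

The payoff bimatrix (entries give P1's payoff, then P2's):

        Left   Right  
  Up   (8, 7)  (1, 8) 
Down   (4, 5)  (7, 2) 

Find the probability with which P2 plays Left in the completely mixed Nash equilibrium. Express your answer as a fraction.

Let c be the probability that P2 plays Left. In a completely mixed equilibrium, P1 must be indifferent between Up and Down.
P1's expected payoff from Up is 8c + (1−c); from Down it is 4c + 7(1−c).
Setting these equal: 7c + 1 = −3c + 7, so c = 3/5.

3/5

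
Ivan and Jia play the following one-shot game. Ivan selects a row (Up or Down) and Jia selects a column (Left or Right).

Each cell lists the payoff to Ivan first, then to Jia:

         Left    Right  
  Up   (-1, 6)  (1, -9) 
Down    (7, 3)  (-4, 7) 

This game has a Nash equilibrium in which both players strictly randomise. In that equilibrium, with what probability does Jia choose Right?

8/13

Let y be the probability that Jia plays Left. In a completely mixed equilibrium, Ivan must be indifferent between Up and Down.
Ivan's expected payoff from Up is −y + (1−y); from Down it is 7y − 4(1−y).
Setting these equal: −2y + 1 = 11y − 4, so y = 5/13.
Therefore Jia plays Right with probability 1 − 5/13 = 8/13.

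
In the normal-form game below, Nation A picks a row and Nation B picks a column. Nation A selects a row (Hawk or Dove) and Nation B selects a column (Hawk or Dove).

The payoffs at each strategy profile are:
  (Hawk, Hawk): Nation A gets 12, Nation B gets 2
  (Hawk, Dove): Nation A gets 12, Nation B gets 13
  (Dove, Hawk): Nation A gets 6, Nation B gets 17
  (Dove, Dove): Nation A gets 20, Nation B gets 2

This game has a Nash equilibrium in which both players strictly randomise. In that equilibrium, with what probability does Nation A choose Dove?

Let x be the probability that Nation A plays Hawk. In a completely mixed equilibrium, Nation B must be indifferent between Hawk and Dove.
Nation B's expected payoff from Hawk is 2x + 17(1−x); from Dove it is 13x + 2(1−x).
Setting these equal: −15x + 17 = 11x + 2, so x = 15/26.
Therefore Nation A plays Dove with probability 1 − 15/26 = 11/26.

11/26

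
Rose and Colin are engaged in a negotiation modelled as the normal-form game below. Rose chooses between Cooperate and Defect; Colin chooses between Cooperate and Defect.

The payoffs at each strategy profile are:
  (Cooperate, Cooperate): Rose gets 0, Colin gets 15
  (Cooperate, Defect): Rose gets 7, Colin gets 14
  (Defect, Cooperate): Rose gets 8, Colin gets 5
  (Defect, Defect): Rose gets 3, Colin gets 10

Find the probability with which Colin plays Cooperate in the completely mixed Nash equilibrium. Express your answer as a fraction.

1/3

Let y be the probability that Colin plays Cooperate. In a completely mixed equilibrium, Rose must be indifferent between Cooperate and Defect.
Rose's expected payoff from Cooperate is 7(1−y); from Defect it is 8y + 3(1−y).
Setting these equal: −7y + 7 = 5y + 3, so y = 1/3.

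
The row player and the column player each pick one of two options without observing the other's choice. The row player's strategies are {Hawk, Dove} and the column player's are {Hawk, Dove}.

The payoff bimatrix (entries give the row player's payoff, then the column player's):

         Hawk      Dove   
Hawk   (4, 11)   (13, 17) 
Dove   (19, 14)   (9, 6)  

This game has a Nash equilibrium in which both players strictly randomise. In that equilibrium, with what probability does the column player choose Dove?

15/19

Let c be the probability that the column player plays Hawk. In a completely mixed equilibrium, the row player must be indifferent between Hawk and Dove.
The row player's expected payoff from Hawk is 4c + 13(1−c); from Dove it is 19c + 9(1−c).
Setting these equal: −9c + 13 = 10c + 9, so c = 4/19.
Therefore the column player plays Dove with probability 1 − 4/19 = 15/19.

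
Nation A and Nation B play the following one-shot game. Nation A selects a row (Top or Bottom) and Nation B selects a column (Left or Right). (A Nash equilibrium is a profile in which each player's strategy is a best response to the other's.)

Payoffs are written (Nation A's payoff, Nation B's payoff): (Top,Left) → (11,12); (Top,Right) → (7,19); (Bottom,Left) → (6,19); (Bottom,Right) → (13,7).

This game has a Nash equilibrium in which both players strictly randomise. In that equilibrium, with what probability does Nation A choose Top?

Let p be the probability that Nation A plays Top. In a completely mixed equilibrium, Nation B must be indifferent between Left and Right.
Nation B's expected payoff from Left is 12p + 19(1−p); from Right it is 19p + 7(1−p).
Setting these equal: −7p + 19 = 12p + 7, so p = 12/19.

12/19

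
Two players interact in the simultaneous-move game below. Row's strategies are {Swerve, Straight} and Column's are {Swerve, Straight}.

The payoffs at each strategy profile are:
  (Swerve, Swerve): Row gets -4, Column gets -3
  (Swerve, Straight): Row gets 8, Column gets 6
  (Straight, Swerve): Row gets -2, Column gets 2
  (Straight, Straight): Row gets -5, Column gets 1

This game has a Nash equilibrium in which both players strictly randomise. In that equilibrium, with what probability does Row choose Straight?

9/10

Let x be the probability that Row plays Swerve. In a completely mixed equilibrium, Column must be indifferent between Swerve and Straight.
Column's expected payoff from Swerve is −3x + 2(1−x); from Straight it is 6x + (1−x).
Setting these equal: −5x + 2 = 5x + 1, so x = 1/10.
Therefore Row plays Straight with probability 1 − 1/10 = 9/10.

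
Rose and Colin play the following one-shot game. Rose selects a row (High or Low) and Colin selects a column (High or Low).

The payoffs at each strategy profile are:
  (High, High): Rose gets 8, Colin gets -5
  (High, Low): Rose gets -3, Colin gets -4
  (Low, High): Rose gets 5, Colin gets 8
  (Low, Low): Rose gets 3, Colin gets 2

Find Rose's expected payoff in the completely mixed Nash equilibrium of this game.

First find y, the probability Colin plays High, from Rose's indifference between High and Low: 8y − 3(1−y) = 5y + 3(1−y), giving y = 2/3.
Since Rose is indifferent in equilibrium, Rose's expected payoff equals the payoff from either row against (2/3, 1/3). Using High: 8(2/3) − 3(1/3) = 13/3.

13/3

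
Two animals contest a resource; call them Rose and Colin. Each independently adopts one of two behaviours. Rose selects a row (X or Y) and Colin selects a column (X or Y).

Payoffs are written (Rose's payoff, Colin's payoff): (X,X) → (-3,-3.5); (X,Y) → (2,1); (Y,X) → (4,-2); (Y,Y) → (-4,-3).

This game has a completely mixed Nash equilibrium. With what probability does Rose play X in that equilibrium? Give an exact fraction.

Let p be the probability that Rose plays X. In a completely mixed equilibrium, Colin must be indifferent between X and Y.
Colin's expected payoff from X is −3.5p − 2(1−p); from Y it is p − 3(1−p).
Setting these equal: −1.5p − 2 = 4p − 3, so p = 2/11.

2/11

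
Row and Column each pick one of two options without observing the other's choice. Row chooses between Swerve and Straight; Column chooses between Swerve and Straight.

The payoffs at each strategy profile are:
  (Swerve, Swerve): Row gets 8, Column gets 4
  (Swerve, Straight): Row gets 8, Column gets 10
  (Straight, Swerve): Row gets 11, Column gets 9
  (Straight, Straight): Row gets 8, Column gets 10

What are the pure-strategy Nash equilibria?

(Swerve, Swerve): Row prefers Straight (11 > 8); Column prefers Straight (10 > 4) — not an equilibrium.
(Swerve, Straight): Row gets 8 ≥ 8 from Straight, and Column gets 10 ≥ 4 from Swerve — Nash equilibrium.
(Straight, Swerve): Column prefers Straight (10 > 9) — not an equilibrium.
(Straight, Straight): Row gets 8 ≥ 8 from Swerve, and Column gets 10 ≥ 9 from Swerve — Nash equilibrium.

(Swerve, Straight) and (Straight, Straight)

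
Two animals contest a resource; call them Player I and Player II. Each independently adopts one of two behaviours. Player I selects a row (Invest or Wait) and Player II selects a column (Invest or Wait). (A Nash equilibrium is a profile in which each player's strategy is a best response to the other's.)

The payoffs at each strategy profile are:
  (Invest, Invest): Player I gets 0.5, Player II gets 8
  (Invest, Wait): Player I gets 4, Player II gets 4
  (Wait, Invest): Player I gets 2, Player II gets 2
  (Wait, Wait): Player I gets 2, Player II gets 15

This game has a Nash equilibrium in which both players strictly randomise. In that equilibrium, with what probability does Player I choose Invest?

Let r be the probability that Player I plays Invest. In a completely mixed equilibrium, Player II must be indifferent between Invest and Wait.
Player II's expected payoff from Invest is 8r + 2(1−r); from Wait it is 4r + 15(1−r).
Setting these equal: 6r + 2 = −11r + 15, so r = 13/17.

13/17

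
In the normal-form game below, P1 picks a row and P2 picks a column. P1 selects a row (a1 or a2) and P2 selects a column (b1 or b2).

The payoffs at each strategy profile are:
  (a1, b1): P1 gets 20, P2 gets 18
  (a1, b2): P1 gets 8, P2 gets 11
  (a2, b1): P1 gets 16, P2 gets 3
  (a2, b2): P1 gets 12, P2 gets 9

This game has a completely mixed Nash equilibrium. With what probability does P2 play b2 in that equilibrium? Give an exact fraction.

1/2

Let q be the probability that P2 plays b1. In a completely mixed equilibrium, P1 must be indifferent between a1 and a2.
P1's expected payoff from a1 is 20q + 8(1−q); from a2 it is 16q + 12(1−q).
Setting these equal: 12q + 8 = 4q + 12, so q = 1/2.
Therefore P2 plays b2 with probability 1 − 1/2 = 1/2.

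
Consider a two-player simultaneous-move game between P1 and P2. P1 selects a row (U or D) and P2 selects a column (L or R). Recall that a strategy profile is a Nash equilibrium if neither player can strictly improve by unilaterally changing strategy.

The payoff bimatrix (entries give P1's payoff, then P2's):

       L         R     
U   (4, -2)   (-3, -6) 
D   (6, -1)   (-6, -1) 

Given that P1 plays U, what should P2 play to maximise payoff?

L

Against U, P2 earns -2 from L and -6 from R.
So L is the best response.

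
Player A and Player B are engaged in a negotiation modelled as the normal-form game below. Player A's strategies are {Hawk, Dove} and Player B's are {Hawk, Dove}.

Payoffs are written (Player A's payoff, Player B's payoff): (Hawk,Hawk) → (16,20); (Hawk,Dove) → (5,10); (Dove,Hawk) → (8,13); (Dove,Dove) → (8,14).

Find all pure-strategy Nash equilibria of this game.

(Hawk, Hawk) and (Dove, Dove)

(Hawk, Hawk): Player A gets 16 ≥ 8 from Dove, and Player B gets 20 ≥ 10 from Dove — Nash equilibrium.
(Hawk, Dove): Player A prefers Dove (8 > 5); Player B prefers Hawk (20 > 10) — not an equilibrium.
(Dove, Hawk): Player A prefers Hawk (16 > 8); Player B prefers Dove (14 > 13) — not an equilibrium.
(Dove, Dove): Player A gets 8 ≥ 5 from Hawk, and Player B gets 14 ≥ 13 from Hawk — Nash equilibrium.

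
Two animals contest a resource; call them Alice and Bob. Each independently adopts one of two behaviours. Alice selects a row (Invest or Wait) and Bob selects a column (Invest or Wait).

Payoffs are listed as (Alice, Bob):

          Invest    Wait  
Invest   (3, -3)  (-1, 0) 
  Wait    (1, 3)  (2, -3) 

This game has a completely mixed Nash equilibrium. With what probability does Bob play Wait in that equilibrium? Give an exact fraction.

Let c be the probability that Bob plays Invest. In a completely mixed equilibrium, Alice must be indifferent between Invest and Wait.
Alice's expected payoff from Invest is 3c − (1−c); from Wait it is c + 2(1−c).
Setting these equal: 4c − 1 = −c + 2, so c = 3/5.
Therefore Bob plays Wait with probability 1 − 3/5 = 2/5.

2/5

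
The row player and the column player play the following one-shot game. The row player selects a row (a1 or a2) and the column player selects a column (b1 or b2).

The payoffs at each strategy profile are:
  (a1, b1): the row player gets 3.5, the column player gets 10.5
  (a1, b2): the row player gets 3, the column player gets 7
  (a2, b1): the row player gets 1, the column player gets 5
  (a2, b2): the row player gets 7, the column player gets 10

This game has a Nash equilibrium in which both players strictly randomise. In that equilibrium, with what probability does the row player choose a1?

10/17

Let p be the probability that the row player plays a1. In a completely mixed equilibrium, the column player must be indifferent between b1 and b2.
The column player's expected payoff from b1 is 10.5p + 5(1−p); from b2 it is 7p + 10(1−p).
Setting these equal: 5.5p + 5 = −3p + 10, so p = 10/17.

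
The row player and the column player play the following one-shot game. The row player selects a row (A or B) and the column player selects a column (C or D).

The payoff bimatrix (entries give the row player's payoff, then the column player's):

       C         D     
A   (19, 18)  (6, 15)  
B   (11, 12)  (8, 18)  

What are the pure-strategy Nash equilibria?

(A, C): the row player gets 19 ≥ 11 from B, and the column player gets 18 ≥ 15 from D — Nash equilibrium.
(A, D): the row player prefers B (8 > 6); the column player prefers C (18 > 15) — not an equilibrium.
(B, C): the row player prefers A (19 > 11); the column player prefers D (18 > 12) — not an equilibrium.
(B, D): the row player gets 8 ≥ 6 from A, and the column player gets 18 ≥ 12 from C — Nash equilibrium.

(A, C) and (B, D)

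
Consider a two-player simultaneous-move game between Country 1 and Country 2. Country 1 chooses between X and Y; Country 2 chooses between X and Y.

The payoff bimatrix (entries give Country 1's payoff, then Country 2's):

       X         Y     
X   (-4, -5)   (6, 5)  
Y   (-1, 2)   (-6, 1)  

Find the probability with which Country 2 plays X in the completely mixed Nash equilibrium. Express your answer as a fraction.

Let y be the probability that Country 2 plays X. In a completely mixed equilibrium, Country 1 must be indifferent between X and Y.
Country 1's expected payoff from X is −4y + 6(1−y); from Y it is −y − 6(1−y).
Setting these equal: −10y + 6 = 5y − 6, so y = 4/5.

4/5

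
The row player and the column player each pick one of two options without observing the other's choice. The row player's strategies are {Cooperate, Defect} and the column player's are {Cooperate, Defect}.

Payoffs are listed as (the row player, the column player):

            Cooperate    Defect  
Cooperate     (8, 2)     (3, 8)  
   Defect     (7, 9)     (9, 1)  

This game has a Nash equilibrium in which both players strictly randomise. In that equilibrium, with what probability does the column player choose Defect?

Let y be the probability that the column player plays Cooperate. In a completely mixed equilibrium, the row player must be indifferent between Cooperate and Defect.
The row player's expected payoff from Cooperate is 8y + 3(1−y); from Defect it is 7y + 9(1−y).
Setting these equal: 5y + 3 = −2y + 9, so y = 6/7.
Therefore the column player plays Defect with probability 1 − 6/7 = 1/7.

1/7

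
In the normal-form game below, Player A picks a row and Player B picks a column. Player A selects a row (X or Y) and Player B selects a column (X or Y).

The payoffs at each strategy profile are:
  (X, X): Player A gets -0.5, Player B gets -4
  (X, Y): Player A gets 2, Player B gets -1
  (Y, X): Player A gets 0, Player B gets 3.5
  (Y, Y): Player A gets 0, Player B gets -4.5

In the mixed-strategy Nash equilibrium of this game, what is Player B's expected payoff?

First find x, the probability Player A plays X, from Player B's indifference between X and Y: −4x + 3.5(1−x) = −x − 4.5(1−x), giving x = 8/11.
Since Player B is indifferent in equilibrium, Player B's expected payoff equals the payoff from either column against (8/11, 3/11). Using X: −4(8/11) + 3.5(3/11) = -43/22.

-43/22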